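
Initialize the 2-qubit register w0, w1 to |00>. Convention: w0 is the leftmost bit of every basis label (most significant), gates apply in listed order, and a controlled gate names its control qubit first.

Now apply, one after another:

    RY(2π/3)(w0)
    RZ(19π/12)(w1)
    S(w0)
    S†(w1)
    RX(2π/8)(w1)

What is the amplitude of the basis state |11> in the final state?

The final state's coefficient on |11> equals -sqrt(6 - 3*sqrt(2))*exp(5*I*pi/24)/4.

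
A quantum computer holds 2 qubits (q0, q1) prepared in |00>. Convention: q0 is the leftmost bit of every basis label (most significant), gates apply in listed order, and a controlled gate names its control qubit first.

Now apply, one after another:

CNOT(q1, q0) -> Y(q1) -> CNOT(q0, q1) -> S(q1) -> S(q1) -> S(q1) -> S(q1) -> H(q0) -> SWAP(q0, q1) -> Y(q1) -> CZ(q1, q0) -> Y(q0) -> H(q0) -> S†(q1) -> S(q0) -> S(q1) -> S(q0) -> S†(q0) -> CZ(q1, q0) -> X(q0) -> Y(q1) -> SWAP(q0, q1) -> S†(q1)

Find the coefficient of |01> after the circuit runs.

The final state's coefficient on |01> equals I/2.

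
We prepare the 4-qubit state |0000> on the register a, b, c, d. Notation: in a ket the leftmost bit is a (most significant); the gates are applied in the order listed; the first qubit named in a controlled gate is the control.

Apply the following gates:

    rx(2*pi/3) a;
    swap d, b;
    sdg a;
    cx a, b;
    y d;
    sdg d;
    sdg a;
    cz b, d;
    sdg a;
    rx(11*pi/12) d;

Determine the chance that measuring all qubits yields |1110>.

Outcome |1110> occurs with probability 0.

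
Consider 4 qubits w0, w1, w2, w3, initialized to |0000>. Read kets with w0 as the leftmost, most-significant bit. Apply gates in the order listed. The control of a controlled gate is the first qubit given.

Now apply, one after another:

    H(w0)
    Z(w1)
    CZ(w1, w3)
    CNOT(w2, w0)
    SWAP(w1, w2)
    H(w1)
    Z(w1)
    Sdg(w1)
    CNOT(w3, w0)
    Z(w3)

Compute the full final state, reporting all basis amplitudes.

The final amplitudes are 1/2 on |0000>, I/2 on |0100>, 1/2 on |1000>, I/2 on |1100>, and 0 on every other basis state.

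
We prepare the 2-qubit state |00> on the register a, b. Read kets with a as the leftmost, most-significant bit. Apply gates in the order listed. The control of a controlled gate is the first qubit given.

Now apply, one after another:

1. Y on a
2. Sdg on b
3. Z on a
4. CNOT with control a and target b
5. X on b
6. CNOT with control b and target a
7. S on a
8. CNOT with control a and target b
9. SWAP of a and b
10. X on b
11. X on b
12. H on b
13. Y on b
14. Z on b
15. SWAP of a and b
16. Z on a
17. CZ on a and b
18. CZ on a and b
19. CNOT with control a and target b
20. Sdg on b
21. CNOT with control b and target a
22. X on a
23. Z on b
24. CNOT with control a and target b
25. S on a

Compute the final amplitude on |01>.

|01> carries amplitude -sqrt(2)/2 in the final state.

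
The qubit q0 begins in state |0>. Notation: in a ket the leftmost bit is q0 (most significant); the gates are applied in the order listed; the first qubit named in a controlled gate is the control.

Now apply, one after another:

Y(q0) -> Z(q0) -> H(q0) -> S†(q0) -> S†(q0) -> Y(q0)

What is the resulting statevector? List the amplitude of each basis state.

The resulting statevector has amplitude -sqrt(2)/2 on |0>, sqrt(2)/2 on |1>.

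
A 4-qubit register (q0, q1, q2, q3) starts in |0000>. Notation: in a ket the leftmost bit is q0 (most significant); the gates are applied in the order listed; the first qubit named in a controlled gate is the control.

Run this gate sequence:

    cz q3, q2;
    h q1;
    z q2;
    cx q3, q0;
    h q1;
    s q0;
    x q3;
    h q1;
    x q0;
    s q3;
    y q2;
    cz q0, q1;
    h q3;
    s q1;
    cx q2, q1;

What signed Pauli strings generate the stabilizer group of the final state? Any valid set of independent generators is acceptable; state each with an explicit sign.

The stabilizer group can be generated by +IYII, -IIIX, -ZIII, -IIZI, among other valid generating sets.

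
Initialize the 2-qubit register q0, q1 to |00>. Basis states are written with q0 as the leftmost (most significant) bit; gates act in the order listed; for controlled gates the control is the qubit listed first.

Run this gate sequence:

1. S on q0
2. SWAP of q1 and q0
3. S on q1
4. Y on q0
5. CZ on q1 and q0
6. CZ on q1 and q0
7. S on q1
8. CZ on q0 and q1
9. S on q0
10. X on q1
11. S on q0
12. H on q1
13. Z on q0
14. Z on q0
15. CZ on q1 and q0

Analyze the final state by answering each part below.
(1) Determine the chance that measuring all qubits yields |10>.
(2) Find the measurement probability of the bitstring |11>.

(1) The probability of measuring |10> is 1/2.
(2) A full measurement returns |11> with probability 1/2.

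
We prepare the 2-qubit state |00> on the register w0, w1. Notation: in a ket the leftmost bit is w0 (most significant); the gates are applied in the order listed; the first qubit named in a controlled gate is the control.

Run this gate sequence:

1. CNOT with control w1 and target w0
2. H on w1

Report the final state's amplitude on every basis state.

The final amplitudes are sqrt(2)/2 on |00>, sqrt(2)/2 on |01>, 0 on |10>, 0 on |11>.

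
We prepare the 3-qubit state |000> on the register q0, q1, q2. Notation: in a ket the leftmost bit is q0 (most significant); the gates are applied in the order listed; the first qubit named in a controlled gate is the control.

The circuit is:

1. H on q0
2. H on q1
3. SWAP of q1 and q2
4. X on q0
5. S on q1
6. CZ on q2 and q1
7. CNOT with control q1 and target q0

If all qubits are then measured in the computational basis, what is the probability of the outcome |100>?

The probability of measuring |100> is 1/4.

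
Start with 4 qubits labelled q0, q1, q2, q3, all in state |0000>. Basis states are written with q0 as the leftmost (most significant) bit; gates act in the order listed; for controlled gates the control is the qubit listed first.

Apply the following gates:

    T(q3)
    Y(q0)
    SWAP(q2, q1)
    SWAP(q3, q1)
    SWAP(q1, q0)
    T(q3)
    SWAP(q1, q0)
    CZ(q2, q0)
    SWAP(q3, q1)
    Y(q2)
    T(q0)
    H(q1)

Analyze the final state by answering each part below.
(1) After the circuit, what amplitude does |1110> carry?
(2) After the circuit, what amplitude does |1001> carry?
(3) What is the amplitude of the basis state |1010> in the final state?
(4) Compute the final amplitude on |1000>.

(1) The amplitude on |1110> is -sqrt(2)*exp(I*pi/4)/2.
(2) The amplitude on |1001> is 0.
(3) |1010> carries amplitude -sqrt(2)*exp(I*pi/4)/2 in the final state.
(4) |1000> carries amplitude 0 in the final state.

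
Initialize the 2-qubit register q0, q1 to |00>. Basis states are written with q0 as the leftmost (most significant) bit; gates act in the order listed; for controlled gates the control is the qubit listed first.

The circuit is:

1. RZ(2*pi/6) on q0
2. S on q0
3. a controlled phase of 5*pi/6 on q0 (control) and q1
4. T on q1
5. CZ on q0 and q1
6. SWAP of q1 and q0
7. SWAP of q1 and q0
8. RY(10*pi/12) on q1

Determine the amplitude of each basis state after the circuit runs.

After the circuit, the state carries amplitude (-sqrt(6) + sqrt(2))*exp(5*I*pi/6)/4 on |00>, (-sqrt(6) - sqrt(2))*exp(5*I*pi/6)/4 on |01>, 0 on |10>, 0 on |11>. Key observation: gates 6-7 undo each other exactly, leaving only the rest of the circuit to track.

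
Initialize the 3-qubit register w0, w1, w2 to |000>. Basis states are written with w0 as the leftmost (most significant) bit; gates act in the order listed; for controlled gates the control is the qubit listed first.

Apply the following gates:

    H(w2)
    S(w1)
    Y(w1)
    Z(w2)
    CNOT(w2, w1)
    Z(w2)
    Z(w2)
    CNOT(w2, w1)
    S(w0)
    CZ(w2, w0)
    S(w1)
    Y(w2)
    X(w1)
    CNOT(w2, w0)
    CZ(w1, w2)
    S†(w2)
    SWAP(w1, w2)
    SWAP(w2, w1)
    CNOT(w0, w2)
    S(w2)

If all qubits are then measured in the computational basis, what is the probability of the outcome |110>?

Outcome |110> occurs with probability 0. Key observation: steps 5-8 multiply out to the identity, so the circuit reduces to the remaining gates.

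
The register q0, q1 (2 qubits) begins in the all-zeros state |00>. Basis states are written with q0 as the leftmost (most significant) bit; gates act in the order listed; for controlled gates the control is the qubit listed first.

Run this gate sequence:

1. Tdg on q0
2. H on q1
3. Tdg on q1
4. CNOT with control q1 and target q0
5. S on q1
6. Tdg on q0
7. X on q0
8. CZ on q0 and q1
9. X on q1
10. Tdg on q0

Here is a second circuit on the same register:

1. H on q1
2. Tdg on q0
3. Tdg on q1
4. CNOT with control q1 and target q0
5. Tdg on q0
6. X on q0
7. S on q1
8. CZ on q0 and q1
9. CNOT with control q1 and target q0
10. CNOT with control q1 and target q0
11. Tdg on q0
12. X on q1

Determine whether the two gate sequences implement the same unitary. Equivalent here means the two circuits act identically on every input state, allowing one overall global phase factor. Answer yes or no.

Yes — the two circuits implement the same unitary up to a global phase.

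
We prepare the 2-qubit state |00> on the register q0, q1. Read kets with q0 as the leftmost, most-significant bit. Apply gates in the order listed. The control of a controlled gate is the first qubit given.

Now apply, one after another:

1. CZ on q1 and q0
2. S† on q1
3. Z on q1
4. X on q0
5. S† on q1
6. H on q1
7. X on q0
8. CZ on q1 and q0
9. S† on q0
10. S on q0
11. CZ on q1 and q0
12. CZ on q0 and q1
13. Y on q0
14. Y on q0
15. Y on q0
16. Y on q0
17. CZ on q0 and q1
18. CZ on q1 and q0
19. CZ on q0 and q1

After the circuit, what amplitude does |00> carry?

|00> carries amplitude sqrt(2)/2 in the final state. Key observation: the block from step 11 through step 18 cancels to the identity and can be dropped.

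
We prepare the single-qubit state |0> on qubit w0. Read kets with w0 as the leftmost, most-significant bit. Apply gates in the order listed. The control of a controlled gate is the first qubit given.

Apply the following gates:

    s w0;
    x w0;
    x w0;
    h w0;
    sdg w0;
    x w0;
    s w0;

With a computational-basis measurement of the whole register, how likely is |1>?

A full measurement returns |1> with probability 1/2. Key observation: steps 2-3 multiply out to the identity, so the circuit reduces to the remaining gates.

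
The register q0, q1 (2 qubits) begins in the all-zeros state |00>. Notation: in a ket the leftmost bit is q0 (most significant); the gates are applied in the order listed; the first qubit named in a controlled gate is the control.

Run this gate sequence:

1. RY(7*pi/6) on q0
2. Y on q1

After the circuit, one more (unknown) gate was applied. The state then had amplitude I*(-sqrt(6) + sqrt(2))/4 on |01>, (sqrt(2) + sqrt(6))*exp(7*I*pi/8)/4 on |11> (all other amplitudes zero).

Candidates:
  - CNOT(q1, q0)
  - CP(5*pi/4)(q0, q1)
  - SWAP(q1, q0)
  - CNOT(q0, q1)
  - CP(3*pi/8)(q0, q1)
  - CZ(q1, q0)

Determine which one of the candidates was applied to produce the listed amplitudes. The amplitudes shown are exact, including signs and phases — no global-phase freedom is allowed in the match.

The unique candidate consistent with the amplitudes is CP(3*pi/8)(q0, q1).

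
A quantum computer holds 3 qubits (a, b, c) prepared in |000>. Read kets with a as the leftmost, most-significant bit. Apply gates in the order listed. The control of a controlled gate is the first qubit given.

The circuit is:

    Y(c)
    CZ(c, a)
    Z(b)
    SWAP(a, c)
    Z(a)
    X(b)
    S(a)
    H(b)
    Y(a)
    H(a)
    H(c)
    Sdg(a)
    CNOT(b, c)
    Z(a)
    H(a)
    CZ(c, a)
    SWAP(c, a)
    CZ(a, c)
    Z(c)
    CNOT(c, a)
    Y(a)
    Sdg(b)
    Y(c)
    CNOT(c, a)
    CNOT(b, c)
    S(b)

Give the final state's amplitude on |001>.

The amplitude on |001> is -1/4 + I/4.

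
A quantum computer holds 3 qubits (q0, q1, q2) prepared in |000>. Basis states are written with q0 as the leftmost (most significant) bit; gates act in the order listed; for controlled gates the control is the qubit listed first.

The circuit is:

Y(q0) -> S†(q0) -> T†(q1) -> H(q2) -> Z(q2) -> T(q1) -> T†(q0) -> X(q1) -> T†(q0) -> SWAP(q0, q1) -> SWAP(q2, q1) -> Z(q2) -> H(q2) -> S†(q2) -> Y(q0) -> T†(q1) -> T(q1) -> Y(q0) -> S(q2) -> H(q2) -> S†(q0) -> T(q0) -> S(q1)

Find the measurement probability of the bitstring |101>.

The probability of measuring |101> is 1/2. Key observation: the block from step 13 through step 20 cancels to the identity and can be dropped.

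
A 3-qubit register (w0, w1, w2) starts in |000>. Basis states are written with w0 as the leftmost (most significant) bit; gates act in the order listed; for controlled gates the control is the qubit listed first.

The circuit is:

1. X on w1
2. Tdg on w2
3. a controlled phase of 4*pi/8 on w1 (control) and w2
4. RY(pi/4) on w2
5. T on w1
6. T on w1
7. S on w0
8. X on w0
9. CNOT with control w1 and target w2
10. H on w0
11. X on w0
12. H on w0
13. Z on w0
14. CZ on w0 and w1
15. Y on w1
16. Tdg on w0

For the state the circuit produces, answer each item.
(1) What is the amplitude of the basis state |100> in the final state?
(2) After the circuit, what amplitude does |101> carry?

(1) |100> carries amplitude sqrt(2 - sqrt(2))*exp(3*I*pi/4)/2 in the final state. Key observation: the block from step 10 through step 13 cancels to the identity and can be dropped.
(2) The amplitude on |101> is sqrt(sqrt(2) + 2)*exp(3*I*pi/4)/2.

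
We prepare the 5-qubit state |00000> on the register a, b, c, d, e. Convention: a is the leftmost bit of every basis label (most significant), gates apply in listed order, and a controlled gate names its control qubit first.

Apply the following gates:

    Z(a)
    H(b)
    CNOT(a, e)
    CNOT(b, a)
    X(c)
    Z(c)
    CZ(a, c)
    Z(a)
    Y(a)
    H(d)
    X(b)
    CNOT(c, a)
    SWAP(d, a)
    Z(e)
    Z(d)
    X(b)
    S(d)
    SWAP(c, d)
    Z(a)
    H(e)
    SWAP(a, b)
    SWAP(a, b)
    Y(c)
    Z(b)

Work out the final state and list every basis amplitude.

The resulting statevector has amplitude sqrt(2)/4 on |00110>, sqrt(2)/4 on |00111>, sqrt(2)*I/4 on |01010>, sqrt(2)*I/4 on |01011>, -sqrt(2)/4 on |10110>, -sqrt(2)/4 on |10111>, -sqrt(2)*I/4 on |11010>, -sqrt(2)*I/4 on |11011>, and 0 on every other basis state.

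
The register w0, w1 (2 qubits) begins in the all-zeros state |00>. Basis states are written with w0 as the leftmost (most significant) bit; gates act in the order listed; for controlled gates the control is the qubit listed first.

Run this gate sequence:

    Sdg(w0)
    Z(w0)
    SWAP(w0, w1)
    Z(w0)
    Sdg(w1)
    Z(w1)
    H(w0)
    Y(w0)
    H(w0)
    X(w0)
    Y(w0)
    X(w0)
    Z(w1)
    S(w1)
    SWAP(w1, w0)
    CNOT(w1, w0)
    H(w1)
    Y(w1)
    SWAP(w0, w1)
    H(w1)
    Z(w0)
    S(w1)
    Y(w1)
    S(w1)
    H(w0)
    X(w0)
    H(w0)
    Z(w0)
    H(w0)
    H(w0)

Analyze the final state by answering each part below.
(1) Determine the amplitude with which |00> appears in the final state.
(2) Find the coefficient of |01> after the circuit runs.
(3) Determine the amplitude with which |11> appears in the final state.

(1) The amplitude on |00> is -I/2. Key observation: gates 25-28 undo each other exactly, leaving only the rest of the circuit to track.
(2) |01> carries amplitude I/2 in the final state.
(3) The final state's coefficient on |11> equals I/2.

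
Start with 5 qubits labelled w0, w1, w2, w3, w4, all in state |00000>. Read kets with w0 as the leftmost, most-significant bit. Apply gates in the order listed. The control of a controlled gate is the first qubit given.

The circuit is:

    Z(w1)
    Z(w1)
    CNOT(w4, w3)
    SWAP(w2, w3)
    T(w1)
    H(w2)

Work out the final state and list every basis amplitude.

The resulting statevector has amplitude sqrt(2)/2 on |00000>, sqrt(2)/2 on |00100>, and 0 on every other basis state.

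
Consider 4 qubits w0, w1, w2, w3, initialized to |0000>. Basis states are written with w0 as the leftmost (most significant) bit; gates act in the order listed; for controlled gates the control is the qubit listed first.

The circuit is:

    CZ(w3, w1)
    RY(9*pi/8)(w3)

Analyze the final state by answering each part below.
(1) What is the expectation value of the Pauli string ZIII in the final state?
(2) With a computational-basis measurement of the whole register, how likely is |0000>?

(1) The expectation value of ZIII is 1.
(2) Outcome |0000> occurs with probability cos(7*pi/16)**2.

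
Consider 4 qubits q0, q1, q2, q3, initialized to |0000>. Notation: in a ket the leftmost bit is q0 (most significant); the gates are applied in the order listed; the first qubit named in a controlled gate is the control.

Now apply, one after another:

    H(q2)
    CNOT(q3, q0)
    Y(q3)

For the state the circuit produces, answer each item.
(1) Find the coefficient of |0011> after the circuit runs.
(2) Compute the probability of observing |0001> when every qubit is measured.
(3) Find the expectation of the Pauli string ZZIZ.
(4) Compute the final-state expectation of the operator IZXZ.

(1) |0011> carries amplitude sqrt(2)*I/2 in the final state.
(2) A full measurement returns |0001> with probability 1/2.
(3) The expectation value of ZZIZ is -1.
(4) The expectation value of IZXZ is -1.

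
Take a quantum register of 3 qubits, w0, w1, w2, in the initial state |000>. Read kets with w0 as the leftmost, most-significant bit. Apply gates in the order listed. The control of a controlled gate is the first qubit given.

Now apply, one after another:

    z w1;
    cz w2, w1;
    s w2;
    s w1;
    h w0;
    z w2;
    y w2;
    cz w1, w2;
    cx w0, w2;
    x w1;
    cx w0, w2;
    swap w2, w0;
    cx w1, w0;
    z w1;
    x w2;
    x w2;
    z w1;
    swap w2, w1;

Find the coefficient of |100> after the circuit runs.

The final state's coefficient on |100> equals 0.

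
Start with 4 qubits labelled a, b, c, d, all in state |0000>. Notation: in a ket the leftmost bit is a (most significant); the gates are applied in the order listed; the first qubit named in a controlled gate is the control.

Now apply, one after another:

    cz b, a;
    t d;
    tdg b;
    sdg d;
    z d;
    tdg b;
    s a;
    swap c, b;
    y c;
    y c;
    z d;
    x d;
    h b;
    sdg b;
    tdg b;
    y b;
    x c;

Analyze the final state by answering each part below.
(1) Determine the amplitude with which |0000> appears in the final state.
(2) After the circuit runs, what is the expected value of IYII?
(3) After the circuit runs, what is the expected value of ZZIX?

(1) The amplitude on |0000> is 0.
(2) In the final state, IYII has expectation -sqrt(2)/2.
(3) The observable ZZIX averages to 0.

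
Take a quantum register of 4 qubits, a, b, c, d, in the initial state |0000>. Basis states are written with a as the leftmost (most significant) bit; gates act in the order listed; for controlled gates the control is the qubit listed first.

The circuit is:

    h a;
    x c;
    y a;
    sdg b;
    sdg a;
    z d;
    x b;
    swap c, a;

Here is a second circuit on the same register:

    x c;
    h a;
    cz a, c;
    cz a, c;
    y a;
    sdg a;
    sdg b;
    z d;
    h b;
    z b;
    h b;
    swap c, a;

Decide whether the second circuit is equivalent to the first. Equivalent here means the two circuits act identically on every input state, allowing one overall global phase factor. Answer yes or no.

Yes: on every input state the two circuits agree up to one overall phase factor.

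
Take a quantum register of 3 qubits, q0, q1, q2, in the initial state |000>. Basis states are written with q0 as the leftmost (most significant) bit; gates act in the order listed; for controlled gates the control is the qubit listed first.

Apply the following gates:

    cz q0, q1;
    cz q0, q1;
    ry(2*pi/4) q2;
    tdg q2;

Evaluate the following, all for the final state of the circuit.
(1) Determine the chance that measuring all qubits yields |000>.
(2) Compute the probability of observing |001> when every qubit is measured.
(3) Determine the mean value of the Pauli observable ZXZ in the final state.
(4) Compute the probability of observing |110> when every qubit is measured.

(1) A full measurement returns |000> with probability 1/2. Key observation: the block from step 1 through step 2 cancels to the identity and can be dropped.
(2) Outcome |001> occurs with probability 1/2.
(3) In the final state, ZXZ has expectation 0.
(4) The probability of measuring |110> is 0.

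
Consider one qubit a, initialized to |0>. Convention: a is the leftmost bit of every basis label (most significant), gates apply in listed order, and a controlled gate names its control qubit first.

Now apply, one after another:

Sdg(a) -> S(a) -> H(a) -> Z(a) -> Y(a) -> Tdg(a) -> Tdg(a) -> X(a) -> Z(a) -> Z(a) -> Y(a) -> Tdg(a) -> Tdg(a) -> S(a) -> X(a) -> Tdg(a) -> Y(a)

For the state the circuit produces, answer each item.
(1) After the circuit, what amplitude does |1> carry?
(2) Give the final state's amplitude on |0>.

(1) The final state's coefficient on |1> equals -sqrt(2)/2.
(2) |0> carries amplitude -sqrt(2)*exp(I*pi/4)/2 in the final state.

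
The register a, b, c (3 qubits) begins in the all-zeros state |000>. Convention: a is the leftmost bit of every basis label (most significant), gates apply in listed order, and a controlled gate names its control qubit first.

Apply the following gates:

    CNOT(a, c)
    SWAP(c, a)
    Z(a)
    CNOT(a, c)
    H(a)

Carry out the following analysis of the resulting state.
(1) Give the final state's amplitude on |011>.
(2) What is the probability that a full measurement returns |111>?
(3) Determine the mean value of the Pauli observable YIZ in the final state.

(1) The final state's coefficient on |011> equals 0.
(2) A full measurement returns |111> with probability 0.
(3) In the final state, YIZ has expectation 0.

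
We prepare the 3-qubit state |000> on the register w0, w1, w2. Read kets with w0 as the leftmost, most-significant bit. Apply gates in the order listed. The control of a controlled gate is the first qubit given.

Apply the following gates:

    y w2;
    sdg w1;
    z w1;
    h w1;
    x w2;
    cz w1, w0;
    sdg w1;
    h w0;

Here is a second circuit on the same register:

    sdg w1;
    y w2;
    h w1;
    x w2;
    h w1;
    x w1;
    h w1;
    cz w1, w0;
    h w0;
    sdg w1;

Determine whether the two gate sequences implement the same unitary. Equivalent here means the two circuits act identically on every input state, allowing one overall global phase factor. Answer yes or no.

No: there is an input state on which the two circuits produce genuinely different outputs (not merely differing by a phase).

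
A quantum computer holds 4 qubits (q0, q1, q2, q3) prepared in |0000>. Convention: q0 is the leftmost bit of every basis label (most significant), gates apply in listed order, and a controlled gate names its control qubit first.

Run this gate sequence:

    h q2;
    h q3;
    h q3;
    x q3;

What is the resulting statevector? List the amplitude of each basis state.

After the circuit, the state carries amplitude sqrt(2)/2 on |0001>, sqrt(2)/2 on |0011>, and 0 on every other basis state. Key observation: the block from step 2 through step 3 cancels to the identity and can be dropped.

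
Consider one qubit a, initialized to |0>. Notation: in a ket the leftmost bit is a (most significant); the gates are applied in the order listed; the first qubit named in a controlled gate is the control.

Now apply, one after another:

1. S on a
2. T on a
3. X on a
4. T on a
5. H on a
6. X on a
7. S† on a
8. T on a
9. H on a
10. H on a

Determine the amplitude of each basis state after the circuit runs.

After the circuit, the state carries amplitude -sqrt(2)*exp(I*pi/4)/2 on |0>, sqrt(2)/2 on |1>.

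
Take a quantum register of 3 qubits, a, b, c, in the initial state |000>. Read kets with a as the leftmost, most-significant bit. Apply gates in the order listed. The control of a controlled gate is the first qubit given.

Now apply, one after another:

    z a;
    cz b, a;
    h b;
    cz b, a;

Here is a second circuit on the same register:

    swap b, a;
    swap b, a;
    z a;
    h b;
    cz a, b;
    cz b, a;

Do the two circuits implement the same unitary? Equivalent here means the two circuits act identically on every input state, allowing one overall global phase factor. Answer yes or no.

No, they are not equivalent — no single phase factor reconciles the two unitaries.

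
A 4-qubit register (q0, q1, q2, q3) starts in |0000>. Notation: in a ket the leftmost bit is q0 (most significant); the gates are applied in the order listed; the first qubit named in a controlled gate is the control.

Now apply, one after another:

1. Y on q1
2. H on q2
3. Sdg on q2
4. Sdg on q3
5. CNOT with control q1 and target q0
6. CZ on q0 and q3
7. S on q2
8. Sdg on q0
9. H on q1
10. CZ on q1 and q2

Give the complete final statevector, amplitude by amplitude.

After the circuit, the state carries amplitude 1/2 on |1000>, 1/2 on |1010>, -1/2 on |1100>, 1/2 on |1110>, and 0 on every other basis state.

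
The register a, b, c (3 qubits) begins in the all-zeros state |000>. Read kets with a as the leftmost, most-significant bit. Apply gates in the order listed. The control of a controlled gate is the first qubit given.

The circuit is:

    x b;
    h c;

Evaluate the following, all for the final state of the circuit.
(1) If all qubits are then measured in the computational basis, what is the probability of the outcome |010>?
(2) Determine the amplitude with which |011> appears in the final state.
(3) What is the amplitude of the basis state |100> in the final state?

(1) A full measurement returns |010> with probability 1/2.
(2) |011> carries amplitude sqrt(2)/2 in the final state.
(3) The amplitude on |100> is 0.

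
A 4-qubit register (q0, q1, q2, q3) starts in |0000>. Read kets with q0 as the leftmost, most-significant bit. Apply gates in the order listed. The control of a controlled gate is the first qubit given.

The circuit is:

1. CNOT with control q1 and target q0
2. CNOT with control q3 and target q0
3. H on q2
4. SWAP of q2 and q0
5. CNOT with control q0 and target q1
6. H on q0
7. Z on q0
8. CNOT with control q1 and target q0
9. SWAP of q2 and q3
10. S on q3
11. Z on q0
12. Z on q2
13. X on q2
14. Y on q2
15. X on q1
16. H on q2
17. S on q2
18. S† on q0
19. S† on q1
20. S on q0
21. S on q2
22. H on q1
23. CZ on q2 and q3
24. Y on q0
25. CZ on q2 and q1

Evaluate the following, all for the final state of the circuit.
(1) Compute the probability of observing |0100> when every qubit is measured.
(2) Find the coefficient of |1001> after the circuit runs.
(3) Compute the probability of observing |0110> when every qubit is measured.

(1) A full measurement returns |0100> with probability 1/8.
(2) The final state's coefficient on |1001> equals 0.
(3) Outcome |0110> occurs with probability 1/8.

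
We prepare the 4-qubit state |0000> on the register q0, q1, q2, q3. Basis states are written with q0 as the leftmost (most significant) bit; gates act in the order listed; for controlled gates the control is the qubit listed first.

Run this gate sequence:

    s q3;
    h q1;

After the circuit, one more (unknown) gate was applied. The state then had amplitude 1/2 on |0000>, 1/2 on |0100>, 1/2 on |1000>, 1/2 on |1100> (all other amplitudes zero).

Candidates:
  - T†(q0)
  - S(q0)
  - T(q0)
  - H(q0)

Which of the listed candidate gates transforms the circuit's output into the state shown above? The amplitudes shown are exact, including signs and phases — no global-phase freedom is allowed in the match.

It was H(q0) that produced the state shown.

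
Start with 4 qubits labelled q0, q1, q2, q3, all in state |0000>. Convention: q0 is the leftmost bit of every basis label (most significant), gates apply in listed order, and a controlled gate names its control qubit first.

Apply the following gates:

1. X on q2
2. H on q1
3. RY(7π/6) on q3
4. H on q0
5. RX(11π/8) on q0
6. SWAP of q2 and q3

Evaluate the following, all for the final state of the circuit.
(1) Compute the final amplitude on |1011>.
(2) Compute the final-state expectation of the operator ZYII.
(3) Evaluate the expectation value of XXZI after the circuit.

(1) The final state's coefficient on |1011> equals -sqrt(6)*cos(5*pi/16)/8 - sqrt(2)*cos(5*pi/16)/8 - sqrt(6)*I*sin(5*pi/16)/8 - sqrt(2)*I*sin(5*pi/16)/8.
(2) The expectation value of ZYII is 0.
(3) In the final state, XXZI has expectation -sqrt(3)/2.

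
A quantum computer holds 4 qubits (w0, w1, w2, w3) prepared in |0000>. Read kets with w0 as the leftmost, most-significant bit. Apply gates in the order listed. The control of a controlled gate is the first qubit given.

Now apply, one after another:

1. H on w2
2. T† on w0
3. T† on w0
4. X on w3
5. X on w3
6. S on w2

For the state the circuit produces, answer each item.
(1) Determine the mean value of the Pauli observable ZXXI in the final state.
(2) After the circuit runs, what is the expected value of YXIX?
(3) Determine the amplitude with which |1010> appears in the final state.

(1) In the final state, ZXXI has expectation 0.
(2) The expectation value of YXIX is 0.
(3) The amplitude on |1010> is 0.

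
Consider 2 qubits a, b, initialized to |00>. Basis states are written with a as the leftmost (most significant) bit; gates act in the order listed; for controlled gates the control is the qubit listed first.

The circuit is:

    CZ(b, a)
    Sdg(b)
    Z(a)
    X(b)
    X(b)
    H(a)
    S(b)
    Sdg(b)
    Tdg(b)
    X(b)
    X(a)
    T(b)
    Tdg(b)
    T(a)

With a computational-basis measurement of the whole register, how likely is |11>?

The probability of measuring |11> is 1/2. Key observation: gates 7-8 undo each other exactly, leaving only the rest of the circuit to track.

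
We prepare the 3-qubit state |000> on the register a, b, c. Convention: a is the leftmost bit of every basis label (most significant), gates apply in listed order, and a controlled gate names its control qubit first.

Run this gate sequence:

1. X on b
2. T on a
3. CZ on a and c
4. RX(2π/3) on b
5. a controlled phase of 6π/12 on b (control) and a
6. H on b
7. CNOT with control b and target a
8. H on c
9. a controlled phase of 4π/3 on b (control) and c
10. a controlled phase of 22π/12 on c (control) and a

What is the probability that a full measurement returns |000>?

The probability of measuring |000> is 1/4.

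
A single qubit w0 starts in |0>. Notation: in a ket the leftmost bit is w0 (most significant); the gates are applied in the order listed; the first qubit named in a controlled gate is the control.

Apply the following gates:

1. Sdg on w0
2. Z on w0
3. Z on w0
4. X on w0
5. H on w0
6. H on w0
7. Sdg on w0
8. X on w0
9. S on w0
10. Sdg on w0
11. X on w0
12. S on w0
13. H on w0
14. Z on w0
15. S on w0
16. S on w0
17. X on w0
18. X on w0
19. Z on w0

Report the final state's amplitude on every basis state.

The resulting statevector has amplitude sqrt(2)/2 on |0>, sqrt(2)/2 on |1>. Key observation: gates 9-10 undo each other exactly, leaving only the rest of the circuit to track.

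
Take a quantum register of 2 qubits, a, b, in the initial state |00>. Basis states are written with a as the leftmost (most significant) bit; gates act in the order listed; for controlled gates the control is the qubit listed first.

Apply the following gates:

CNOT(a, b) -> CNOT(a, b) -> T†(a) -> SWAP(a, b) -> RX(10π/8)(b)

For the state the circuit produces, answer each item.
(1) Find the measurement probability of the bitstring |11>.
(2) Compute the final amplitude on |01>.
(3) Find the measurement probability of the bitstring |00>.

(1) Outcome |11> occurs with probability 0. Key observation: the block from step 1 through step 2 cancels to the identity and can be dropped.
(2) The amplitude on |01> is -I*sqrt(sqrt(2) + 2)/2.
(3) Outcome |00> occurs with probability 1/2 - sqrt(2)/4.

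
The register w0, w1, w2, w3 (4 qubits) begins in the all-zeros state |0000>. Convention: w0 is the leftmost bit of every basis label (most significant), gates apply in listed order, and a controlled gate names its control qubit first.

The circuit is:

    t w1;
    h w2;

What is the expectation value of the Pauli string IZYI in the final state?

The observable IZYI averages to 0.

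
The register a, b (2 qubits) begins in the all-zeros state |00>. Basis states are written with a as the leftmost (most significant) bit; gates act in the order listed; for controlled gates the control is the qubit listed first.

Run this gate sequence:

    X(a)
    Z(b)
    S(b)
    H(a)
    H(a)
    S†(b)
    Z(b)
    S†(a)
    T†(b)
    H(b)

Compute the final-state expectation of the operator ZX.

In the final state, ZX has expectation -1. Key observation: the block from step 2 through step 7 cancels to the identity and can be dropped.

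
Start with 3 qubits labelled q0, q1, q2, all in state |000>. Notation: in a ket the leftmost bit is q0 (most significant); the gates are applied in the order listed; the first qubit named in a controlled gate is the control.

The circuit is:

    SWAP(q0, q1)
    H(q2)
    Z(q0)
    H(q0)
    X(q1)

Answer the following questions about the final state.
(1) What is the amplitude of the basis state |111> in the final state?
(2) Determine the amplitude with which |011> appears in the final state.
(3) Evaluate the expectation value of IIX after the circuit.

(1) |111> carries amplitude 1/2 in the final state.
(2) |011> carries amplitude 1/2 in the final state.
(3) The observable IIX averages to 1.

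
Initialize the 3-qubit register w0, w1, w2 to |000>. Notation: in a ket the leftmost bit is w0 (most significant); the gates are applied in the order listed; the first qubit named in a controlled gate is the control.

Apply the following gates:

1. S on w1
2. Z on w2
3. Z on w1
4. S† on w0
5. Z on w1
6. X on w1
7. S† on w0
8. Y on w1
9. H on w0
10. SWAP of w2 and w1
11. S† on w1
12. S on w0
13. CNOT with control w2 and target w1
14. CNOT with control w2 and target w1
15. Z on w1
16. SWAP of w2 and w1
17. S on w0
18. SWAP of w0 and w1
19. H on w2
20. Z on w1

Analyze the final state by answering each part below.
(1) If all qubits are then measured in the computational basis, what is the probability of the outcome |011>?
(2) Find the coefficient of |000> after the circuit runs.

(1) A full measurement returns |011> with probability 1/4. Key observation: steps 13-14 multiply out to the identity, so the circuit reduces to the remaining gates.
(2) The final state's coefficient on |000> equals -I/2.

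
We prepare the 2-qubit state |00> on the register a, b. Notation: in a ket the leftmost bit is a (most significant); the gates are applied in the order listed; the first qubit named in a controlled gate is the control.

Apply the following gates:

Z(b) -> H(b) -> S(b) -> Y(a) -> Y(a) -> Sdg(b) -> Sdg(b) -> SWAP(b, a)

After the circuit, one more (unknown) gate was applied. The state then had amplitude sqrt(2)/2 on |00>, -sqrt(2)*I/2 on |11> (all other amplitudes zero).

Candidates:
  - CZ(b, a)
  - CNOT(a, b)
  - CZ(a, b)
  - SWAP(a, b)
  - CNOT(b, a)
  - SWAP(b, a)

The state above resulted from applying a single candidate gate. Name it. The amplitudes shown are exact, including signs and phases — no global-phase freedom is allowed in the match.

It was CNOT(a, b) that produced the state shown. Key observation: gates 3-6 undo each other exactly, leaving only the rest of the circuit to track.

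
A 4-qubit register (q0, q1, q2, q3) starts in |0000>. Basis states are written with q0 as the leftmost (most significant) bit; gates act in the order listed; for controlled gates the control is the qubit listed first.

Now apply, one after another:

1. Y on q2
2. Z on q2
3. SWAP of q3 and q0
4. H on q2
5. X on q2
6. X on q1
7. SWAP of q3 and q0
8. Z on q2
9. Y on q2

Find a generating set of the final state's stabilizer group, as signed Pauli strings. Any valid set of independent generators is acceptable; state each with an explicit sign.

One valid set of independent stabilizer generators is -IIXI, +ZIII, -IZII, +IIIZ (any independent generating set of the same group is equally correct).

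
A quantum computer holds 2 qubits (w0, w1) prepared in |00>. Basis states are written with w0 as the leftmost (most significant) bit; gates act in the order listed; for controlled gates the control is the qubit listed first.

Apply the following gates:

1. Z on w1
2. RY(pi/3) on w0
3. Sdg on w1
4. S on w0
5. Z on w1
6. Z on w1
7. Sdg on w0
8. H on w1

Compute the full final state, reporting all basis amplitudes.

The resulting statevector has amplitude sqrt(6)/4 on |00>, sqrt(6)/4 on |01>, sqrt(2)/4 on |10>, sqrt(2)/4 on |11>. Key observation: gates 4-7 undo each other exactly, leaving only the rest of the circuit to track.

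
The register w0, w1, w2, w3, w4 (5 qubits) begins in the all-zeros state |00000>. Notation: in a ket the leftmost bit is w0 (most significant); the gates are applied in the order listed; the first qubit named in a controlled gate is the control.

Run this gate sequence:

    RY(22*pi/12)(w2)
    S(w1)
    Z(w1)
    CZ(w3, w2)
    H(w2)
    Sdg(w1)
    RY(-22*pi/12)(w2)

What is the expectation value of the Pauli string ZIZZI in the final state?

The observable ZIZZI averages to -sqrt(3)/2.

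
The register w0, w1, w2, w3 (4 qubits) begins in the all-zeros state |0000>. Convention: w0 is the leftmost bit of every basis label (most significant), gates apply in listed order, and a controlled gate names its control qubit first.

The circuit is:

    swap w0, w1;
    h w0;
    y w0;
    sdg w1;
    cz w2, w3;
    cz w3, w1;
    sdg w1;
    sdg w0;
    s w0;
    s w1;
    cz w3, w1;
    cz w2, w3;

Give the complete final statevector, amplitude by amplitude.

The resulting statevector has amplitude -sqrt(2)*I/2 on |0000>, sqrt(2)*I/2 on |1000>, and 0 on every other basis state.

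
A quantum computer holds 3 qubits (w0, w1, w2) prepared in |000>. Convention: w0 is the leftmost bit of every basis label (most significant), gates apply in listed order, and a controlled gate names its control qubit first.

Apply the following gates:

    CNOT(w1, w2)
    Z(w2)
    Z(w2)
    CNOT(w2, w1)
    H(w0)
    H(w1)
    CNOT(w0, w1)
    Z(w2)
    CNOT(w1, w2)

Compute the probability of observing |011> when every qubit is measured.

The probability of measuring |011> is 1/4.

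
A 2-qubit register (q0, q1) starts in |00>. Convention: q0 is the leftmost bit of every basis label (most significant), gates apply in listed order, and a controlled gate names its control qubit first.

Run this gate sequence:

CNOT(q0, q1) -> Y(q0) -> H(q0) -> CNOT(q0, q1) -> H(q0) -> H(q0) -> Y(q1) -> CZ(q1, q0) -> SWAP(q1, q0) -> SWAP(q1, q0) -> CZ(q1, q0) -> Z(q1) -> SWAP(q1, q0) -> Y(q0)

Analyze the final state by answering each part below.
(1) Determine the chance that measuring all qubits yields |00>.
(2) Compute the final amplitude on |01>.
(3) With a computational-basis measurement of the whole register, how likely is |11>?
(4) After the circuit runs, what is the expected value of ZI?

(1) Outcome |00> occurs with probability 1/2. Key observation: the block from step 8 through step 11 cancels to the identity and can be dropped.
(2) The amplitude on |01> is 0.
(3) Outcome |11> occurs with probability 1/2.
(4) In the final state, ZI has expectation 0.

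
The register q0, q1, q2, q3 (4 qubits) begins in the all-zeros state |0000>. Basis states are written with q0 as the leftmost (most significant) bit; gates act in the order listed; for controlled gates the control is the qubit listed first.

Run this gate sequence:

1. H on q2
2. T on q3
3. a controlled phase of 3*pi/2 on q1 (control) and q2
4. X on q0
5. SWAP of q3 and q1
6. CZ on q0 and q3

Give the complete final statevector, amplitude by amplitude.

The resulting statevector has amplitude sqrt(2)/2 on |1000>, sqrt(2)/2 on |1010>, and 0 on every other basis state.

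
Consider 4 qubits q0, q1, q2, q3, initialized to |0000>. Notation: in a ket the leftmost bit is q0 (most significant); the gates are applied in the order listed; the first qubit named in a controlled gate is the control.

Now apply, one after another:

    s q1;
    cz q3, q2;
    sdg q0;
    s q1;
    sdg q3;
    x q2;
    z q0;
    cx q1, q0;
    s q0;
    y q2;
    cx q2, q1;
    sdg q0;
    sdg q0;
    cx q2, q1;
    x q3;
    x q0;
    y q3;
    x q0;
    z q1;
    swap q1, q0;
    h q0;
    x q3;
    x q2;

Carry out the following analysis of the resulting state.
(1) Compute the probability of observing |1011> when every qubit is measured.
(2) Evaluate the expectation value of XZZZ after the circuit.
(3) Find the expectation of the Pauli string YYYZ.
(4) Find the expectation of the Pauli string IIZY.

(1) The probability of measuring |1011> is 1/2.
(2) In the final state, XZZZ has expectation 1.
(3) The observable YYYZ averages to 0.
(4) The observable IIZY averages to 0.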